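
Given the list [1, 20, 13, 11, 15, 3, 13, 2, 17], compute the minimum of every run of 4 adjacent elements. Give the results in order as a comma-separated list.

1 20 13 11 → min 1
20 13 11 15 → min 11
13 11 15 3 → min 3
11 15 3 13 → min 3
15 3 13 2 → min 2
3 13 2 17 → min 2

1, 11, 3, 3, 2, 2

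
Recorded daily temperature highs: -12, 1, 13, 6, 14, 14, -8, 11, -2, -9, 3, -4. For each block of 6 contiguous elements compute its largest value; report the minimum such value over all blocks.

11

Each size-6 window and its max:
-12 1 13 6 14 14 → max 14
1 13 6 14 14 -8 → max 14
13 6 14 14 -8 11 → max 14
6 14 14 -8 11 -2 → max 14
14 14 -8 11 -2 -9 → max 14
14 -8 11 -2 -9 3 → max 14
-8 11 -2 -9 3 -4 → max 11
Minimum of these is 11.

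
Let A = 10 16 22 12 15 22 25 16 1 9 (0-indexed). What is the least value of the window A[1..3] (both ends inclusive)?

12

Elements at indices 1..3: 16, 22, 12
min(16, 22, 12) = 12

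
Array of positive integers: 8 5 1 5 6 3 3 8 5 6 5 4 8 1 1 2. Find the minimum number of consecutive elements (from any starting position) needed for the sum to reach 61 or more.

Extend right; whenever the sum reaches 61, record the length and shrink from the left:
add 8: running sum 8 < 61
add 5: running sum 13 < 61
add 1: running sum 14 < 61
add 5: running sum 19 < 61
add 6: running sum 25 < 61
add 3: running sum 28 < 61
add 3: running sum 31 < 61
add 8: running sum 39 < 61
add 5: running sum 44 < 61
add 6: running sum 50 < 61
add 5: running sum 55 < 61
add 4: running sum 59 < 61
end 12: [8, 5, 1, 5, 6, 3, 3, 8, 5, 6, 5, 4, 8] sum 67, len 13
end 13: [8, 5, 1, 5, 6, 3, 3, 8, 5, 6, 5, 4, 8, 1] sum 68, len 14
end 14: [5, 1, 5, 6, 3, 3, 8, 5, 6, 5, 4, 8, 1, 1] sum 61, len 14
end 15: [5, 1, 5, 6, 3, 3, 8, 5, 6, 5, 4, 8, 1, 1, 2] sum 63, len 15
Shortest qualifying length: 13.

13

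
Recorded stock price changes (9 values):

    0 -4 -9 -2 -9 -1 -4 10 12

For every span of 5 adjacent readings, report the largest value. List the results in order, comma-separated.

[0, -4, -9, -2, -9] → max 0
[-4, -9, -2, -9, -1] → max -1
[-9, -2, -9, -1, -4] → max -1
[-2, -9, -1, -4, 10] → max 10
[-9, -1, -4, 10, 12] → max 12

0, -1, -1, 10, 12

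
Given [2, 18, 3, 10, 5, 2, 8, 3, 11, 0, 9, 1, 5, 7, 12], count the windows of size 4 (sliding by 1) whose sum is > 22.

2 18 3 10 → sum 33  > 22 ✓
18 3 10 5 → sum 36  > 22 ✓
3 10 5 2 → sum 20
10 5 2 8 → sum 25  > 22 ✓
5 2 8 3 → sum 18
2 8 3 11 → sum 24  > 22 ✓
8 3 11 0 → sum 22
3 11 0 9 → sum 23  > 22 ✓
11 0 9 1 → sum 21
0 9 1 5 → sum 15
9 1 5 7 → sum 22
1 5 7 12 → sum 25  > 22 ✓
6 windows satisfy the condition.

6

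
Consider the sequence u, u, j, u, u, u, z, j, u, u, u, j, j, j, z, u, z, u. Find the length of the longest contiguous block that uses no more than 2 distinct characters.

7

add u: window [u] (1 distinct), len 1
add u: window [u, u] (1 distinct), len 2
add j: window [u, u, j] (2 distinct), len 3
add u: window [u, u, j, u] (2 distinct), len 4
add u: window [u, u, j, u, u] (2 distinct), len 5
add u: window [u, u, j, u, u, u] (2 distinct), len 6
add z: window [u, u, u, z] (2 distinct), len 4
add j: window [z, j] (2 distinct), len 2
add u: window [j, u] (2 distinct), len 2
add u: window [j, u, u] (2 distinct), len 3
add u: window [j, u, u, u] (2 distinct), len 4
add j: window [j, u, u, u, j] (2 distinct), len 5
add j: window [j, u, u, u, j, j] (2 distinct), len 6
add j: window [j, u, u, u, j, j, j] (2 distinct), len 7
add z: window [j, j, j, z] (2 distinct), len 4
add u: window [z, u] (2 distinct), len 2
add z: window [z, u, z] (2 distinct), len 3
add u: window [z, u, z, u] (2 distinct), len 4
Longest length with ≤2 distinct: 7.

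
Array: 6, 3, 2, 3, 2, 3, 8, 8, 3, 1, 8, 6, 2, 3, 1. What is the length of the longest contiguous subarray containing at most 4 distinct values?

10

add 6: window [6] (1 distinct), len 1
add 3: window [6, 3] (2 distinct), len 2
add 2: window [6, 3, 2] (3 distinct), len 3
add 3: window [6, 3, 2, 3] (3 distinct), len 4
add 2: window [6, 3, 2, 3, 2] (3 distinct), len 5
add 3: window [6, 3, 2, 3, 2, 3] (3 distinct), len 6
add 8: window [6, 3, 2, 3, 2, 3, 8] (4 distinct), len 7
add 8: window [6, 3, 2, 3, 2, 3, 8, 8] (4 distinct), len 8
add 3: window [6, 3, 2, 3, 2, 3, 8, 8, 3] (4 distinct), len 9
add 1: window [3, 2, 3, 2, 3, 8, 8, 3, 1] (4 distinct), len 9
add 8: window [3, 2, 3, 2, 3, 8, 8, 3, 1, 8] (4 distinct), len 10
add 6: window [3, 8, 8, 3, 1, 8, 6] (4 distinct), len 7
add 2: window [1, 8, 6, 2] (4 distinct), len 4
add 3: window [8, 6, 2, 3] (4 distinct), len 4
add 1: window [6, 2, 3, 1] (4 distinct), len 4
Longest length with ≤4 distinct: 10.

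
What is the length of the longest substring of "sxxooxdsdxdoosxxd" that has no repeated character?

add s: [s] len 1
add x: [s, x] len 2
add x (repeat x, move left end past it): [x] len 1
add o: [x, o] len 2
add o (repeat o, move left end past it): [o] len 1
add x: [o, x] len 2
add d: [o, x, d] len 3
add s: [o, x, d, s] len 4
add d (repeat d, move left end past it): [s, d] len 2
add x: [s, d, x] len 3
add d (repeat d, move left end past it): [x, d] len 2
add o: [x, d, o] len 3
add o (repeat o, move left end past it): [o] len 1
add s: [o, s] len 2
add x: [o, s, x] len 3
add x (repeat x, move left end past it): [x] len 1
add d: [x, d] len 2
Longest all-distinct length: 4.

4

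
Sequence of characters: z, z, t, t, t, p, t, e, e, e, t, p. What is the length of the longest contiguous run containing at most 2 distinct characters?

5

Extend right; when distinct count exceeds 2, shrink from the left:
add z: window [z] (1 distinct), len 1
add z: window [z, z] (1 distinct), len 2
add t: window [z, z, t] (2 distinct), len 3
add t: window [z, z, t, t] (2 distinct), len 4
add t: window [z, z, t, t, t] (2 distinct), len 5
add p: window [t, t, t, p] (2 distinct), len 4
add t: window [t, t, t, p, t] (2 distinct), len 5
add e: window [t, e] (2 distinct), len 2
add e: window [t, e, e] (2 distinct), len 3
add e: window [t, e, e, e] (2 distinct), len 4
add t: window [t, e, e, e, t] (2 distinct), len 5
add p: window [t, p] (2 distinct), len 2
Longest length with ≤2 distinct: 5.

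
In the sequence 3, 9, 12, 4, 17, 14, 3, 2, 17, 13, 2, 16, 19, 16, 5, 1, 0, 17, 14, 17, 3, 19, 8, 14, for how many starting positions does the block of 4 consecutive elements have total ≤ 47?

(3, 9, 12, 4) → sum 28  ≤ 47 ✓
(9, 12, 4, 17) → sum 42  ≤ 47 ✓
(12, 4, 17, 14) → sum 47  ≤ 47 ✓
(4, 17, 14, 3) → sum 38  ≤ 47 ✓
(17, 14, 3, 2) → sum 36  ≤ 47 ✓
(14, 3, 2, 17) → sum 36  ≤ 47 ✓
(3, 2, 17, 13) → sum 35  ≤ 47 ✓
(2, 17, 13, 2) → sum 34  ≤ 47 ✓
(17, 13, 2, 16) → sum 48
(13, 2, 16, 19) → sum 50
(2, 16, 19, 16) → sum 53
(16, 19, 16, 5) → sum 56
(19, 16, 5, 1) → sum 41  ≤ 47 ✓
(16, 5, 1, 0) → sum 22  ≤ 47 ✓
(5, 1, 0, 17) → sum 23  ≤ 47 ✓
(1, 0, 17, 14) → sum 32  ≤ 47 ✓
(0, 17, 14, 17) → sum 48
(17, 14, 17, 3) → sum 51
(14, 17, 3, 19) → sum 53
(17, 3, 19, 8) → sum 47  ≤ 47 ✓
(3, 19, 8, 14) → sum 44  ≤ 47 ✓
14 windows satisfy the condition.

14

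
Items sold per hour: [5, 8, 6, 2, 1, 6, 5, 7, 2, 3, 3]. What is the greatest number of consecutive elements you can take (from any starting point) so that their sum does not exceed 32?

8

[5] sum 5 len 1
[5, 8] sum 13 len 2
[5, 8, 6] sum 19 len 3
[5, 8, 6, 2] sum 21 len 4
[5, 8, 6, 2, 1] sum 22 len 5
[5, 8, 6, 2, 1, 6] sum 28 len 6
[8, 6, 2, 1, 6, 5] sum 28 len 6
[6, 2, 1, 6, 5, 7] sum 27 len 6
[6, 2, 1, 6, 5, 7, 2] sum 29 len 7
[6, 2, 1, 6, 5, 7, 2, 3] sum 32 len 8
[2, 1, 6, 5, 7, 2, 3, 3] sum 29 len 8
Longest length seen: 8.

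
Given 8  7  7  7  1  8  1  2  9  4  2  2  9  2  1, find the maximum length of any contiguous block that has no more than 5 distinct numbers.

11

add 8: window [8] (1 distinct), len 1
add 7: window [8, 7] (2 distinct), len 2
add 7: window [8, 7, 7] (2 distinct), len 3
add 7: window [8, 7, 7, 7] (2 distinct), len 4
add 1: window [8, 7, 7, 7, 1] (3 distinct), len 5
add 8: window [8, 7, 7, 7, 1, 8] (3 distinct), len 6
add 1: window [8, 7, 7, 7, 1, 8, 1] (3 distinct), len 7
add 2: window [8, 7, 7, 7, 1, 8, 1, 2] (4 distinct), len 8
add 9: window [8, 7, 7, 7, 1, 8, 1, 2, 9] (5 distinct), len 9
add 4: window [1, 8, 1, 2, 9, 4] (5 distinct), len 6
add 2: window [1, 8, 1, 2, 9, 4, 2] (5 distinct), len 7
add 2: window [1, 8, 1, 2, 9, 4, 2, 2] (5 distinct), len 8
add 9: window [1, 8, 1, 2, 9, 4, 2, 2, 9] (5 distinct), len 9
add 2: window [1, 8, 1, 2, 9, 4, 2, 2, 9, 2] (5 distinct), len 10
add 1: window [1, 8, 1, 2, 9, 4, 2, 2, 9, 2, 1] (5 distinct), len 11
Longest length with ≤5 distinct: 11.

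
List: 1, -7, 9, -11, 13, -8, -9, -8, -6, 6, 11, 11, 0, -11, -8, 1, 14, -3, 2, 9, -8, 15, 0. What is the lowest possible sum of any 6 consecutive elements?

1 -7 9 -11 13 -8 → sum -3
-7 9 -11 13 -8 -9 → sum -13
9 -11 13 -8 -9 -8 → sum -14
-11 13 -8 -9 -8 -6 → sum -29
13 -8 -9 -8 -6 6 → sum -12
-8 -9 -8 -6 6 11 → sum -14
-9 -8 -6 6 11 11 → sum 5
-8 -6 6 11 11 0 → sum 14
-6 6 11 11 0 -11 → sum 11
6 11 11 0 -11 -8 → sum 9
11 11 0 -11 -8 1 → sum 4
11 0 -11 -8 1 14 → sum 7
0 -11 -8 1 14 -3 → sum -7
-11 -8 1 14 -3 2 → sum -5
-8 1 14 -3 2 9 → sum 15
1 14 -3 2 9 -8 → sum 15
14 -3 2 9 -8 15 → sum 29
-3 2 9 -8 15 0 → sum 15
Lowest of these is -29.

-29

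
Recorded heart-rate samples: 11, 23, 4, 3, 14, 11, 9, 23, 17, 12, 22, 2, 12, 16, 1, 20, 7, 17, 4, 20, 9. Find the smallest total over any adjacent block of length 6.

58

Window sums for each of the 16 positions:
11 23 4 3 14 11 → sum 66
23 4 3 14 11 9 → sum 64
4 3 14 11 9 23 → sum 64
3 14 11 9 23 17 → sum 77
14 11 9 23 17 12 → sum 86
11 9 23 17 12 22 → sum 94
9 23 17 12 22 2 → sum 85
23 17 12 22 2 12 → sum 88
17 12 22 2 12 16 → sum 81
12 22 2 12 16 1 → sum 65
22 2 12 16 1 20 → sum 73
2 12 16 1 20 7 → sum 58
12 16 1 20 7 17 → sum 73
16 1 20 7 17 4 → sum 65
1 20 7 17 4 20 → sum 69
20 7 17 4 20 9 → sum 77
Smallest of these is 58.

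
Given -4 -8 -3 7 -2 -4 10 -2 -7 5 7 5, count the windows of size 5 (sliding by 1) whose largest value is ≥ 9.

5

(-4, -8, -3, 7, -2) → max 7
(-8, -3, 7, -2, -4) → max 7
(-3, 7, -2, -4, 10) → max 10  ≥ 9 ✓
(7, -2, -4, 10, -2) → max 10  ≥ 9 ✓
(-2, -4, 10, -2, -7) → max 10  ≥ 9 ✓
(-4, 10, -2, -7, 5) → max 10  ≥ 9 ✓
(10, -2, -7, 5, 7) → max 10  ≥ 9 ✓
(-2, -7, 5, 7, 5) → max 7
5 windows satisfy the condition.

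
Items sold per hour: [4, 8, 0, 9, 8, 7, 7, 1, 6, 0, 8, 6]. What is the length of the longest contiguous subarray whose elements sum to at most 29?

[4] sum 4 len 1
[4, 8] sum 12 len 2
[4, 8, 0] sum 12 len 3
[4, 8, 0, 9] sum 21 len 4
[4, 8, 0, 9, 8] sum 29 len 5
[0, 9, 8, 7] sum 24 len 4
[8, 7, 7] sum 22 len 3
[8, 7, 7, 1] sum 23 len 4
[8, 7, 7, 1, 6] sum 29 len 5
[8, 7, 7, 1, 6, 0] sum 29 len 6
[7, 7, 1, 6, 0, 8] sum 29 len 6
[7, 1, 6, 0, 8, 6] sum 28 len 6
Longest length seen: 6.

6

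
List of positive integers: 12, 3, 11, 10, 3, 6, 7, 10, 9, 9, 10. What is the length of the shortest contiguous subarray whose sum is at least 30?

4

Extend right; whenever the sum reaches 30, record the length and shrink from the left:
add 12: running sum 12 < 30
add 3: running sum 15 < 30
add 11: running sum 26 < 30
end 3: [12, 3, 11, 10] sum 36, len 4
end 4: [12, 3, 11, 10, 3] sum 39, len 5
end 5: [11, 10, 3, 6] sum 30, len 4
end 6: [11, 10, 3, 6, 7] sum 37, len 5
end 7: [10, 3, 6, 7, 10] sum 36, len 5
end 8: [6, 7, 10, 9] sum 32, len 4
end 9: [7, 10, 9, 9] sum 35, len 4
end 10: [10, 9, 9, 10] sum 38, len 4
Shortest qualifying length: 4.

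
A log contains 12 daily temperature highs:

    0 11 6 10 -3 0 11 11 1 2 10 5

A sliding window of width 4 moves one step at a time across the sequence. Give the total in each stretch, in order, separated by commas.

(0, 11, 6, 10) → sum 27
(11, 6, 10, -3) → sum 24
(6, 10, -3, 0) → sum 13
(10, -3, 0, 11) → sum 18
(-3, 0, 11, 11) → sum 19
(0, 11, 11, 1) → sum 23
(11, 11, 1, 2) → sum 25
(11, 1, 2, 10) → sum 24
(1, 2, 10, 5) → sum 18

27, 24, 13, 18, 19, 23, 25, 24, 18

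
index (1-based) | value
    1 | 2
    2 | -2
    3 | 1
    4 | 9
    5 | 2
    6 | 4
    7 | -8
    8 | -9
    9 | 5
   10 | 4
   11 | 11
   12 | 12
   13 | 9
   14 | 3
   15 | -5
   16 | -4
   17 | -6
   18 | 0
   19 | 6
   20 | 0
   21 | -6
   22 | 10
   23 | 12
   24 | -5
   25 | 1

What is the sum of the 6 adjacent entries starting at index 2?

Elements at indices 2..7: -2, 1, 9, 2, 4, -8
sum(-2, 1, 9, 2, 4, -8) = 6

6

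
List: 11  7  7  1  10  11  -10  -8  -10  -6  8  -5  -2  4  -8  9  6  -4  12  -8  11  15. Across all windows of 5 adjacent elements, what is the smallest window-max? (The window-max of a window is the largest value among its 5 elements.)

[11, 7, 7, 1, 10] → max 11
[7, 7, 1, 10, 11] → max 11
[7, 1, 10, 11, -10] → max 11
[1, 10, 11, -10, -8] → max 11
[10, 11, -10, -8, -10] → max 11
[11, -10, -8, -10, -6] → max 11
[-10, -8, -10, -6, 8] → max 8
[-8, -10, -6, 8, -5] → max 8
[-10, -6, 8, -5, -2] → max 8
[-6, 8, -5, -2, 4] → max 8
[8, -5, -2, 4, -8] → max 8
[-5, -2, 4, -8, 9] → max 9
[-2, 4, -8, 9, 6] → max 9
[4, -8, 9, 6, -4] → max 9
[-8, 9, 6, -4, 12] → max 12
[9, 6, -4, 12, -8] → max 12
[6, -4, 12, -8, 11] → max 12
[-4, 12, -8, 11, 15] → max 15
Smallest of these is 8.

8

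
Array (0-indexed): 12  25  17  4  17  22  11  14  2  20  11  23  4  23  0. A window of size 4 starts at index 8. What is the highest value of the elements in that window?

23

Elements at indices 8..11: 2, 20, 11, 23
max(2, 20, 11, 23) = 23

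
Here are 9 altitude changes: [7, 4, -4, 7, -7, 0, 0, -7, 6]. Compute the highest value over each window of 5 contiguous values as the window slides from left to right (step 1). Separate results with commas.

(7, 4, -4, 7, -7) → max 7
(4, -4, 7, -7, 0) → max 7
(-4, 7, -7, 0, 0) → max 7
(7, -7, 0, 0, -7) → max 7
(-7, 0, 0, -7, 6) → max 6

7, 7, 7, 7, 6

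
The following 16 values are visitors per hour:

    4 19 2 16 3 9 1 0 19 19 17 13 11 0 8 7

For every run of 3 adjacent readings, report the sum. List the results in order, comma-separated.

(4, 19, 2) → sum 25
(19, 2, 16) → sum 37
(2, 16, 3) → sum 21
(16, 3, 9) → sum 28
(3, 9, 1) → sum 13
(9, 1, 0) → sum 10
(1, 0, 19) → sum 20
(0, 19, 19) → sum 38
(19, 19, 17) → sum 55
(19, 17, 13) → sum 49
(17, 13, 11) → sum 41
(13, 11, 0) → sum 24
(11, 0, 8) → sum 19
(0, 8, 7) → sum 15

25, 37, 21, 28, 13, 10, 20, 38, 55, 49, 41, 24, 19, 15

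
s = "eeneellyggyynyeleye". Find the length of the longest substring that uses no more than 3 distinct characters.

7

Extend right; when distinct count exceeds 3, shrink from the left:
[e] 1 distinct, len 1
[e, e] 1 distinct, len 2
[e, e, n] 2 distinct, len 3
[e, e, n, e] 2 distinct, len 4
[e, e, n, e, e] 2 distinct, len 5
[e, e, n, e, e, l] 3 distinct, len 6
[e, e, n, e, e, l, l] 3 distinct, len 7
[e, e, l, l, y] 3 distinct, len 5
[l, l, y, g] 3 distinct, len 4
[l, l, y, g, g] 3 distinct, len 5
[l, l, y, g, g, y] 3 distinct, len 6
[l, l, y, g, g, y, y] 3 distinct, len 7
[y, g, g, y, y, n] 3 distinct, len 6
[y, g, g, y, y, n, y] 3 distinct, len 7
[y, y, n, y, e] 3 distinct, len 5
[y, e, l] 3 distinct, len 3
[y, e, l, e] 3 distinct, len 4
[y, e, l, e, y] 3 distinct, len 5
[y, e, l, e, y, e] 3 distinct, len 6
Longest length with ≤3 distinct: 7.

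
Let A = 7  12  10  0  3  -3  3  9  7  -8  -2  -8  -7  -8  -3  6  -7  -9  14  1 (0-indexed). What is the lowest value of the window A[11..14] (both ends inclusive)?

-8

Elements at indices 11..14: -8, -7, -8, -3
min(-8, -7, -8, -3) = -8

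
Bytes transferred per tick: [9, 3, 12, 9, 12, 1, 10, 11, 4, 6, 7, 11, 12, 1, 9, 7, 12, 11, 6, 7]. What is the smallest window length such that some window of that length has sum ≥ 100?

12

add 9: running sum 9 < 100
add 3: running sum 12 < 100
add 12: running sum 24 < 100
add 9: running sum 33 < 100
add 12: running sum 45 < 100
add 1: running sum 46 < 100
add 10: running sum 56 < 100
add 11: running sum 67 < 100
add 4: running sum 71 < 100
add 6: running sum 77 < 100
add 7: running sum 84 < 100
add 11: running sum 95 < 100
add 12: shortest ending here [9, 3, 12, 9, 12, 1, 10, 11, 4, 6, 7, 11, 12] sum 107, len 13
add 1: shortest ending here [9, 3, 12, 9, 12, 1, 10, 11, 4, 6, 7, 11, 12, 1] sum 108, len 14
add 9: shortest ending here [12, 9, 12, 1, 10, 11, 4, 6, 7, 11, 12, 1, 9] sum 105, len 13
add 7: shortest ending here [9, 12, 1, 10, 11, 4, 6, 7, 11, 12, 1, 9, 7] sum 100, len 13
add 12: shortest ending here [12, 1, 10, 11, 4, 6, 7, 11, 12, 1, 9, 7, 12] sum 103, len 13
add 11: shortest ending here [10, 11, 4, 6, 7, 11, 12, 1, 9, 7, 12, 11] sum 101, len 12
add 6: shortest ending here [10, 11, 4, 6, 7, 11, 12, 1, 9, 7, 12, 11, 6] sum 107, len 13
add 7: shortest ending here [11, 4, 6, 7, 11, 12, 1, 9, 7, 12, 11, 6, 7] sum 104, len 13
Shortest qualifying length: 12.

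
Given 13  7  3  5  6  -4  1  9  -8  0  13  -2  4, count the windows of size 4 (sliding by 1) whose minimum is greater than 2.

2

(13, 7, 3, 5) → min 3  > 2 ✓
(7, 3, 5, 6) → min 3  > 2 ✓
(3, 5, 6, -4) → min -4
(5, 6, -4, 1) → min -4
(6, -4, 1, 9) → min -4
(-4, 1, 9, -8) → min -8
(1, 9, -8, 0) → min -8
(9, -8, 0, 13) → min -8
(-8, 0, 13, -2) → min -8
(0, 13, -2, 4) → min -2
2 windows satisfy the condition.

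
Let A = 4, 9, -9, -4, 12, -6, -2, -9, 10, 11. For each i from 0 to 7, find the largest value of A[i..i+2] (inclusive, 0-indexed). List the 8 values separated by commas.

Sliding a size-3 window across the 10 values:
[4, 9, -9] → max 9
[9, -9, -4] → max 9
[-9, -4, 12] → max 12
[-4, 12, -6] → max 12
[12, -6, -2] → max 12
[-6, -2, -9] → max -2
[-2, -9, 10] → max 10
[-9, 10, 11] → max 11

9, 9, 12, 12, 12, -2, 10, 11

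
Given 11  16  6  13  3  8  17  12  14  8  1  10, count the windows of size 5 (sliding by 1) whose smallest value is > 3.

11 16 6 13 3 → min 3
16 6 13 3 8 → min 3
6 13 3 8 17 → min 3
13 3 8 17 12 → min 3
3 8 17 12 14 → min 3
8 17 12 14 8 → min 8  > 3 ✓
17 12 14 8 1 → min 1
12 14 8 1 10 → min 1
1 window satisfy the condition.

1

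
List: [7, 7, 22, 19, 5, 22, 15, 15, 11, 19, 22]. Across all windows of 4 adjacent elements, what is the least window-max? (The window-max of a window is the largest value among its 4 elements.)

19

(7, 7, 22, 19) → max 22
(7, 22, 19, 5) → max 22
(22, 19, 5, 22) → max 22
(19, 5, 22, 15) → max 22
(5, 22, 15, 15) → max 22
(22, 15, 15, 11) → max 22
(15, 15, 11, 19) → max 19
(15, 11, 19, 22) → max 22
Least of these is 19.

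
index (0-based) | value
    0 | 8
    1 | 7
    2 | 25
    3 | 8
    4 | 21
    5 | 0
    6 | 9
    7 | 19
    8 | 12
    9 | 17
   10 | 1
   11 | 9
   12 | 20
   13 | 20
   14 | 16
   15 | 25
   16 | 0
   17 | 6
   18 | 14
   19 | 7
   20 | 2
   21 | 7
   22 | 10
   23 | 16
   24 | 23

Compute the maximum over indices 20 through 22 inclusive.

Elements at indices 20..22: 2, 7, 10
max(2, 7, 10) = 10

10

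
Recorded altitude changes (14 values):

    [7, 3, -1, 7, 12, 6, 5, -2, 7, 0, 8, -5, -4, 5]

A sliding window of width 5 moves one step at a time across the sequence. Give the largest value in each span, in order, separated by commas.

12, 12, 12, 12, 12, 7, 8, 8, 8, 8

(7, 3, -1, 7, 12) → max 12
(3, -1, 7, 12, 6) → max 12
(-1, 7, 12, 6, 5) → max 12
(7, 12, 6, 5, -2) → max 12
(12, 6, 5, -2, 7) → max 12
(6, 5, -2, 7, 0) → max 7
(5, -2, 7, 0, 8) → max 8
(-2, 7, 0, 8, -5) → max 8
(7, 0, 8, -5, -4) → max 8
(0, 8, -5, -4, 5) → max 8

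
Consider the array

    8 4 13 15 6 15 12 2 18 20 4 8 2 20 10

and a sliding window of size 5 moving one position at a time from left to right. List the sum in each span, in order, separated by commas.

8 4 13 15 6 → sum 46
4 13 15 6 15 → sum 53
13 15 6 15 12 → sum 61
15 6 15 12 2 → sum 50
6 15 12 2 18 → sum 53
15 12 2 18 20 → sum 67
12 2 18 20 4 → sum 56
2 18 20 4 8 → sum 52
18 20 4 8 2 → sum 52
20 4 8 2 20 → sum 54
4 8 2 20 10 → sum 44

46, 53, 61, 50, 53, 67, 56, 52, 52, 54, 44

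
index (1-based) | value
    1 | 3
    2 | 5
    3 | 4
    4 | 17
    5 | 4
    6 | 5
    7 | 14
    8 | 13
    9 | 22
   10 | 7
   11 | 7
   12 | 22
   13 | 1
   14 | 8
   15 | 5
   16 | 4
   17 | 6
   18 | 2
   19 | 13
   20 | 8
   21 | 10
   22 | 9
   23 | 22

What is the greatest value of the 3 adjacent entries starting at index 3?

Elements at indices 3..5: 4, 17, 4
max(4, 17, 4) = 17

17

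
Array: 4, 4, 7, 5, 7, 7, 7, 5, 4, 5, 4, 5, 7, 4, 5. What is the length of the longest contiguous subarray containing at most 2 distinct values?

add 4: window [4] (1 distinct), len 1
add 4: window [4, 4] (1 distinct), len 2
add 7: window [4, 4, 7] (2 distinct), len 3
add 5: window [7, 5] (2 distinct), len 2
add 7: window [7, 5, 7] (2 distinct), len 3
add 7: window [7, 5, 7, 7] (2 distinct), len 4
add 7: window [7, 5, 7, 7, 7] (2 distinct), len 5
add 5: window [7, 5, 7, 7, 7, 5] (2 distinct), len 6
add 4: window [5, 4] (2 distinct), len 2
add 5: window [5, 4, 5] (2 distinct), len 3
add 4: window [5, 4, 5, 4] (2 distinct), len 4
add 5: window [5, 4, 5, 4, 5] (2 distinct), len 5
add 7: window [5, 7] (2 distinct), len 2
add 4: window [7, 4] (2 distinct), len 2
add 5: window [4, 5] (2 distinct), len 2
Longest length with ≤2 distinct: 6.

6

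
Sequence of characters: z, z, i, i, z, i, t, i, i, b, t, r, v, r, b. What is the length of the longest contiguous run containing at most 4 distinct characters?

add z: window [z] (1 distinct), len 1
add z: window [z, z] (1 distinct), len 2
add i: window [z, z, i] (2 distinct), len 3
add i: window [z, z, i, i] (2 distinct), len 4
add z: window [z, z, i, i, z] (2 distinct), len 5
add i: window [z, z, i, i, z, i] (2 distinct), len 6
add t: window [z, z, i, i, z, i, t] (3 distinct), len 7
add i: window [z, z, i, i, z, i, t, i] (3 distinct), len 8
add i: window [z, z, i, i, z, i, t, i, i] (3 distinct), len 9
add b: window [z, z, i, i, z, i, t, i, i, b] (4 distinct), len 10
add t: window [z, z, i, i, z, i, t, i, i, b, t] (4 distinct), len 11
add r: window [i, t, i, i, b, t, r] (4 distinct), len 7
add v: window [b, t, r, v] (4 distinct), len 4
add r: window [b, t, r, v, r] (4 distinct), len 5
add b: window [b, t, r, v, r, b] (4 distinct), len 6
Longest length with ≤4 distinct: 11.

11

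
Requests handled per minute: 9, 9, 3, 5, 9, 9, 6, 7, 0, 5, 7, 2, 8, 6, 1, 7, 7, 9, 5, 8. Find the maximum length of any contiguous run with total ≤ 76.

14

→ 9: sum 9, len 1
→ 9: sum 18, len 2
→ 3: sum 21, len 3
→ 5: sum 26, len 4
→ 9: sum 35, len 5
→ 9: sum 44, len 6
→ 6: sum 50, len 7
→ 7: sum 57, len 8
→ 0: sum 57, len 9
→ 5: sum 62, len 10
→ 7: sum 69, len 11
→ 2: sum 71, len 12
→ 8 (dropped 9): sum 70, len 12
→ 6: sum 76, len 13
→ 1 (dropped 9): sum 68, len 13
→ 7: sum 75, len 14
→ 7 (dropped 3, 5): sum 74, len 13
→ 9 (dropped 9): sum 74, len 13
→ 5 (dropped 9): sum 70, len 13
→ 8 (dropped 6): sum 72, len 13
Longest length seen: 14.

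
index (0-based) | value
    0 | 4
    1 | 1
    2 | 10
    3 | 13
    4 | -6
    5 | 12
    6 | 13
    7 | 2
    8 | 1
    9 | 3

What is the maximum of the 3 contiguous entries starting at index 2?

13

Elements at indices 2..4: 10, 13, -6
max(10, 13, -6) = 13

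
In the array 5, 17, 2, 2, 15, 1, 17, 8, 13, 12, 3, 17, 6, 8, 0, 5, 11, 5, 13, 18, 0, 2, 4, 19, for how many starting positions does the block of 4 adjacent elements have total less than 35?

11

[5, 17, 2, 2] → sum 26  < 35 ✓
[17, 2, 2, 15] → sum 36
[2, 2, 15, 1] → sum 20  < 35 ✓
[2, 15, 1, 17] → sum 35
[15, 1, 17, 8] → sum 41
[1, 17, 8, 13] → sum 39
[17, 8, 13, 12] → sum 50
[8, 13, 12, 3] → sum 36
[13, 12, 3, 17] → sum 45
[12, 3, 17, 6] → sum 38
[3, 17, 6, 8] → sum 34  < 35 ✓
[17, 6, 8, 0] → sum 31  < 35 ✓
[6, 8, 0, 5] → sum 19  < 35 ✓
[8, 0, 5, 11] → sum 24  < 35 ✓
[0, 5, 11, 5] → sum 21  < 35 ✓
[5, 11, 5, 13] → sum 34  < 35 ✓
[11, 5, 13, 18] → sum 47
[5, 13, 18, 0] → sum 36
[13, 18, 0, 2] → sum 33  < 35 ✓
[18, 0, 2, 4] → sum 24  < 35 ✓
[0, 2, 4, 19] → sum 25  < 35 ✓
11 windows satisfy the condition.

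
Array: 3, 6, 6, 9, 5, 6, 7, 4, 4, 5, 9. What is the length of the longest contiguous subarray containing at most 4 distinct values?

6

[3] 1 distinct, len 1
[3, 6] 2 distinct, len 2
[3, 6, 6] 2 distinct, len 3
[3, 6, 6, 9] 3 distinct, len 4
[3, 6, 6, 9, 5] 4 distinct, len 5
[3, 6, 6, 9, 5, 6] 4 distinct, len 6
[6, 6, 9, 5, 6, 7] 4 distinct, len 6
[5, 6, 7, 4] 4 distinct, len 4
[5, 6, 7, 4, 4] 4 distinct, len 5
[5, 6, 7, 4, 4, 5] 4 distinct, len 6
[7, 4, 4, 5, 9] 4 distinct, len 5
Longest length with ≤4 distinct: 6.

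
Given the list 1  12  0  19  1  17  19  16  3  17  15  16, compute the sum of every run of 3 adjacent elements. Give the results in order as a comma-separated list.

13, 31, 20, 37, 37, 52, 38, 36, 35, 48

[1, 12, 0] → sum 13
[12, 0, 19] → sum 31
[0, 19, 1] → sum 20
[19, 1, 17] → sum 37
[1, 17, 19] → sum 37
[17, 19, 16] → sum 52
[19, 16, 3] → sum 38
[16, 3, 17] → sum 36
[3, 17, 15] → sum 35
[17, 15, 16] → sum 48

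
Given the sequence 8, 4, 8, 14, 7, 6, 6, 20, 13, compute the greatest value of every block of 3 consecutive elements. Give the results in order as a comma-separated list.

[8, 4, 8] → max 8
[4, 8, 14] → max 14
[8, 14, 7] → max 14
[14, 7, 6] → max 14
[7, 6, 6] → max 7
[6, 6, 20] → max 20
[6, 20, 13] → max 20

8, 14, 14, 14, 7, 20, 20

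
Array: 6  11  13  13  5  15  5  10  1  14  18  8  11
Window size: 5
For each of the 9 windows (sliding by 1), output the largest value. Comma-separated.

13, 15, 15, 15, 15, 15, 18, 18, 18

6 11 13 13 5 → max 13
11 13 13 5 15 → max 15
13 13 5 15 5 → max 15
13 5 15 5 10 → max 15
5 15 5 10 1 → max 15
15 5 10 1 14 → max 15
5 10 1 14 18 → max 18
10 1 14 18 8 → max 18
1 14 18 8 11 → max 18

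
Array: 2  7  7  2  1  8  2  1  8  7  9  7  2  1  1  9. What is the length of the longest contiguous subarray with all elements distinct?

5

[2] len 1
[2, 7] len 2
[7] len 1
[7, 2] len 2
[7, 2, 1] len 3
[7, 2, 1, 8] len 4
[1, 8, 2] len 3
[8, 2, 1] len 3
[2, 1, 8] len 3
[2, 1, 8, 7] len 4
[2, 1, 8, 7, 9] len 5
[9, 7] len 2
[9, 7, 2] len 3
[9, 7, 2, 1] len 4
[1] len 1
[1, 9] len 2
Longest all-distinct length: 5.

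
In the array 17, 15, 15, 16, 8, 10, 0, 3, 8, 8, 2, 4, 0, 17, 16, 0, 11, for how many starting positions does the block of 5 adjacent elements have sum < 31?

(17, 15, 15, 16, 8) → sum 71
(15, 15, 16, 8, 10) → sum 64
(15, 16, 8, 10, 0) → sum 49
(16, 8, 10, 0, 3) → sum 37
(8, 10, 0, 3, 8) → sum 29  < 31 ✓
(10, 0, 3, 8, 8) → sum 29  < 31 ✓
(0, 3, 8, 8, 2) → sum 21  < 31 ✓
(3, 8, 8, 2, 4) → sum 25  < 31 ✓
(8, 8, 2, 4, 0) → sum 22  < 31 ✓
(8, 2, 4, 0, 17) → sum 31
(2, 4, 0, 17, 16) → sum 39
(4, 0, 17, 16, 0) → sum 37
(0, 17, 16, 0, 11) → sum 44
5 windows satisfy the condition.

5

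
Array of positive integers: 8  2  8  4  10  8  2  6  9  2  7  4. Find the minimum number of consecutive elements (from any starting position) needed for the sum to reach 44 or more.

add 8: running sum 8 < 44
add 2: running sum 10 < 44
add 8: running sum 18 < 44
add 4: running sum 22 < 44
add 10: running sum 32 < 44
add 8: running sum 40 < 44
add 2: running sum 42 < 44
add 6: shortest ending here [8, 2, 8, 4, 10, 8, 2, 6] sum 48, len 8
add 9: shortest ending here [8, 4, 10, 8, 2, 6, 9] sum 47, len 7
add 2: shortest ending here [8, 4, 10, 8, 2, 6, 9, 2] sum 49, len 8
add 7: shortest ending here [10, 8, 2, 6, 9, 2, 7] sum 44, len 7
add 4: shortest ending here [10, 8, 2, 6, 9, 2, 7, 4] sum 48, len 8
Shortest qualifying length: 7.

7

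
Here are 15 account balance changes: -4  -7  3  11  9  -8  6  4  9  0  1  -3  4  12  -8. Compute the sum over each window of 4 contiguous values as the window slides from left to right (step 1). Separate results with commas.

Sliding a size-4 window across the 15 values:
(-4, -7, 3, 11) → sum 3
(-7, 3, 11, 9) → sum 16
(3, 11, 9, -8) → sum 15
(11, 9, -8, 6) → sum 18
(9, -8, 6, 4) → sum 11
(-8, 6, 4, 9) → sum 11
(6, 4, 9, 0) → sum 19
(4, 9, 0, 1) → sum 14
(9, 0, 1, -3) → sum 7
(0, 1, -3, 4) → sum 2
(1, -3, 4, 12) → sum 14
(-3, 4, 12, -8) → sum 5

3, 16, 15, 18, 11, 11, 19, 14, 7, 2, 14, 5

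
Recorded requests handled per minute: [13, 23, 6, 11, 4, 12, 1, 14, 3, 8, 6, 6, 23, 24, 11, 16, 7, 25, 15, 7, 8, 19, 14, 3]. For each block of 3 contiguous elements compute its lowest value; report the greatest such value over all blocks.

Each size-3 window and its min:
[13, 23, 6] → min 6
[23, 6, 11] → min 6
[6, 11, 4] → min 4
[11, 4, 12] → min 4
[4, 12, 1] → min 1
[12, 1, 14] → min 1
[1, 14, 3] → min 1
[14, 3, 8] → min 3
[3, 8, 6] → min 3
[8, 6, 6] → min 6
[6, 6, 23] → min 6
[6, 23, 24] → min 6
[23, 24, 11] → min 11
[24, 11, 16] → min 11
[11, 16, 7] → min 7
[16, 7, 25] → min 7
[7, 25, 15] → min 7
[25, 15, 7] → min 7
[15, 7, 8] → min 7
[7, 8, 19] → min 7
[8, 19, 14] → min 8
[19, 14, 3] → min 3
Greatest of these is 11.

11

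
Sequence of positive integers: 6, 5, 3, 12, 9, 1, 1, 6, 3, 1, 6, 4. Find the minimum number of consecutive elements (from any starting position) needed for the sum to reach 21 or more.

add 6: running sum 6 < 21
add 5: running sum 11 < 21
add 3: running sum 14 < 21
add 12: shortest ending here [6, 5, 3, 12] sum 26, len 4
add 9: shortest ending here [12, 9] sum 21, len 2
add 1: shortest ending here [12, 9, 1] sum 22, len 3
add 1: shortest ending here [12, 9, 1, 1] sum 23, len 4
add 6: shortest ending here [12, 9, 1, 1, 6] sum 29, len 5
add 3: shortest ending here [12, 9, 1, 1, 6, 3] sum 32, len 6
add 1: shortest ending here [9, 1, 1, 6, 3, 1] sum 21, len 6
add 6: shortest ending here [9, 1, 1, 6, 3, 1, 6] sum 27, len 7
add 4: shortest ending here [1, 6, 3, 1, 6, 4] sum 21, len 6
Shortest qualifying length: 2.

2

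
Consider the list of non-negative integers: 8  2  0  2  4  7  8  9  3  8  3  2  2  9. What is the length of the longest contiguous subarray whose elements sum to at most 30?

6

[8] sum 8 len 1
[8, 2] sum 10 len 2
[8, 2, 0] sum 10 len 3
[8, 2, 0, 2] sum 12 len 4
[8, 2, 0, 2, 4] sum 16 len 5
[8, 2, 0, 2, 4, 7] sum 23 len 6
[2, 0, 2, 4, 7, 8] sum 23 len 6
[0, 2, 4, 7, 8, 9] sum 30 len 6
[7, 8, 9, 3] sum 27 len 4
[8, 9, 3, 8] sum 28 len 4
[9, 3, 8, 3] sum 23 len 4
[9, 3, 8, 3, 2] sum 25 len 5
[9, 3, 8, 3, 2, 2] sum 27 len 6
[3, 8, 3, 2, 2, 9] sum 27 len 6
Longest length seen: 6.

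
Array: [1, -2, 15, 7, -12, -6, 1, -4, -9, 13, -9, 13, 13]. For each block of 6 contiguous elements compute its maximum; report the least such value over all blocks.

7

(1, -2, 15, 7, -12, -6) → max 15
(-2, 15, 7, -12, -6, 1) → max 15
(15, 7, -12, -6, 1, -4) → max 15
(7, -12, -6, 1, -4, -9) → max 7
(-12, -6, 1, -4, -9, 13) → max 13
(-6, 1, -4, -9, 13, -9) → max 13
(1, -4, -9, 13, -9, 13) → max 13
(-4, -9, 13, -9, 13, 13) → max 13
Least of these is 7.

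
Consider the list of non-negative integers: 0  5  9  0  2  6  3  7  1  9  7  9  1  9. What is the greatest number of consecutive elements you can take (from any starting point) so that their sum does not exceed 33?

→ 0: sum 0, len 1
→ 5: sum 5, len 2
→ 9: sum 14, len 3
→ 0: sum 14, len 4
→ 2: sum 16, len 5
→ 6: sum 22, len 6
→ 3: sum 25, len 7
→ 7: sum 32, len 8
→ 1: sum 33, len 9
→ 9 (dropped 0, 5, 9): sum 28, len 7
→ 7 (dropped 0, 2): sum 33, len 6
→ 9 (dropped 6, 3): sum 33, len 5
→ 1 (dropped 7): sum 27, len 5
→ 9 (dropped 1, 9): sum 26, len 4
Longest length seen: 9.

9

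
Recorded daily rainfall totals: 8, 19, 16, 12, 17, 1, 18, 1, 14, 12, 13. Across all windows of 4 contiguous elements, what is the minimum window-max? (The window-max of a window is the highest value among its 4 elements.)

14

8 19 16 12 → max 19
19 16 12 17 → max 19
16 12 17 1 → max 17
12 17 1 18 → max 18
17 1 18 1 → max 18
1 18 1 14 → max 18
18 1 14 12 → max 18
1 14 12 13 → max 14
Minimum of these is 14.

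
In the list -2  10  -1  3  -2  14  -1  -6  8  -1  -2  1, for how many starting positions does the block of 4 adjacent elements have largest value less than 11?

5

(-2, 10, -1, 3) → max 10  < 11 ✓
(10, -1, 3, -2) → max 10  < 11 ✓
(-1, 3, -2, 14) → max 14
(3, -2, 14, -1) → max 14
(-2, 14, -1, -6) → max 14
(14, -1, -6, 8) → max 14
(-1, -6, 8, -1) → max 8  < 11 ✓
(-6, 8, -1, -2) → max 8  < 11 ✓
(8, -1, -2, 1) → max 8  < 11 ✓
5 windows satisfy the condition.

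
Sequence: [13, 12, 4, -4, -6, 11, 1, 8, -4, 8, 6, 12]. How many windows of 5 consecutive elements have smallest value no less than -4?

[13, 12, 4, -4, -6] → min -6
[12, 4, -4, -6, 11] → min -6
[4, -4, -6, 11, 1] → min -6
[-4, -6, 11, 1, 8] → min -6
[-6, 11, 1, 8, -4] → min -6
[11, 1, 8, -4, 8] → min -4  ≥ -4 ✓
[1, 8, -4, 8, 6] → min -4  ≥ -4 ✓
[8, -4, 8, 6, 12] → min -4  ≥ -4 ✓
3 windows satisfy the condition.

3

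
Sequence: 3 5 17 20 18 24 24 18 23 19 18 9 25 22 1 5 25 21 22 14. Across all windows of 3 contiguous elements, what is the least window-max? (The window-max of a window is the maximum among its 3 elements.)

Each size-3 window and its max:
[3, 5, 17] → max 17
[5, 17, 20] → max 20
[17, 20, 18] → max 20
[20, 18, 24] → max 24
[18, 24, 24] → max 24
[24, 24, 18] → max 24
[24, 18, 23] → max 24
[18, 23, 19] → max 23
[23, 19, 18] → max 23
[19, 18, 9] → max 19
[18, 9, 25] → max 25
[9, 25, 22] → max 25
[25, 22, 1] → max 25
[22, 1, 5] → max 22
[1, 5, 25] → max 25
[5, 25, 21] → max 25
[25, 21, 22] → max 25
[21, 22, 14] → max 22
Least of these is 17.

17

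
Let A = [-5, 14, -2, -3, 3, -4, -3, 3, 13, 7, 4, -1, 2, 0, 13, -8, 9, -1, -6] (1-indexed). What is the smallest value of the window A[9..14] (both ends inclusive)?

Elements at indices 9..14: 13, 7, 4, -1, 2, 0
min(13, 7, 4, -1, 2, 0) = -1

-1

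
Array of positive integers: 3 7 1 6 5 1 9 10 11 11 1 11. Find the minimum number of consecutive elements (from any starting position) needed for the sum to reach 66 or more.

10

Extend right; whenever the sum reaches 66, record the length and shrink from the left:
add 3: running sum 3 < 66
add 7: running sum 10 < 66
add 1: running sum 11 < 66
add 6: running sum 17 < 66
add 5: running sum 22 < 66
add 1: running sum 23 < 66
add 9: running sum 32 < 66
add 10: running sum 42 < 66
add 11: running sum 53 < 66
add 11: running sum 64 < 66
add 1: running sum 65 < 66
end 11: [1, 6, 5, 1, 9, 10, 11, 11, 1, 11] sum 66, len 10
Shortest qualifying length: 10.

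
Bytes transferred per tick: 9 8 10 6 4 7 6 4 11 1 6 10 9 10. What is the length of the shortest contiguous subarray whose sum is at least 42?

add 9: running sum 9 < 42
add 8: running sum 17 < 42
add 10: running sum 27 < 42
add 6: running sum 33 < 42
add 4: running sum 37 < 42
add 7: shortest ending here [9, 8, 10, 6, 4, 7] sum 44, len 6
add 6: shortest ending here [9, 8, 10, 6, 4, 7, 6] sum 50, len 7
add 4: shortest ending here [8, 10, 6, 4, 7, 6, 4] sum 45, len 7
add 11: shortest ending here [10, 6, 4, 7, 6, 4, 11] sum 48, len 7
add 1: shortest ending here [10, 6, 4, 7, 6, 4, 11, 1] sum 49, len 8
add 6: shortest ending here [6, 4, 7, 6, 4, 11, 1, 6] sum 45, len 8
add 10: shortest ending here [7, 6, 4, 11, 1, 6, 10] sum 45, len 7
add 9: shortest ending here [6, 4, 11, 1, 6, 10, 9] sum 47, len 7
add 10: shortest ending here [11, 1, 6, 10, 9, 10] sum 47, len 6
Shortest qualifying length: 6.

6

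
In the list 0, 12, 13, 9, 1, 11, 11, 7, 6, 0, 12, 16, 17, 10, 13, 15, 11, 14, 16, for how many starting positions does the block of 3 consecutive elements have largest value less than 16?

(0, 12, 13) → max 13  < 16 ✓
(12, 13, 9) → max 13  < 16 ✓
(13, 9, 1) → max 13  < 16 ✓
(9, 1, 11) → max 11  < 16 ✓
(1, 11, 11) → max 11  < 16 ✓
(11, 11, 7) → max 11  < 16 ✓
(11, 7, 6) → max 11  < 16 ✓
(7, 6, 0) → max 7  < 16 ✓
(6, 0, 12) → max 12  < 16 ✓
(0, 12, 16) → max 16
(12, 16, 17) → max 17
(16, 17, 10) → max 17
(17, 10, 13) → max 17
(10, 13, 15) → max 15  < 16 ✓
(13, 15, 11) → max 15  < 16 ✓
(15, 11, 14) → max 15  < 16 ✓
(11, 14, 16) → max 16
12 windows satisfy the condition.

12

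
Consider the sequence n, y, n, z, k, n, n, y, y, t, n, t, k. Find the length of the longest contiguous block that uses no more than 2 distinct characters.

4

[n] 1 distinct, len 1
[n, y] 2 distinct, len 2
[n, y, n] 2 distinct, len 3
[n, z] 2 distinct, len 2
[z, k] 2 distinct, len 2
[k, n] 2 distinct, len 2
[k, n, n] 2 distinct, len 3
[n, n, y] 2 distinct, len 3
[n, n, y, y] 2 distinct, len 4
[y, y, t] 2 distinct, len 3
[t, n] 2 distinct, len 2
[t, n, t] 2 distinct, len 3
[t, k] 2 distinct, len 2
Longest length with ≤2 distinct: 4.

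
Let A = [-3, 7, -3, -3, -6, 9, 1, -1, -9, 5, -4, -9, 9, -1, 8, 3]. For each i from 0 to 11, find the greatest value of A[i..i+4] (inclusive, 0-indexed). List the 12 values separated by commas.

-3 7 -3 -3 -6 → max 7
7 -3 -3 -6 9 → max 9
-3 -3 -6 9 1 → max 9
-3 -6 9 1 -1 → max 9
-6 9 1 -1 -9 → max 9
9 1 -1 -9 5 → max 9
1 -1 -9 5 -4 → max 5
-1 -9 5 -4 -9 → max 5
-9 5 -4 -9 9 → max 9
5 -4 -9 9 -1 → max 9
-4 -9 9 -1 8 → max 9
-9 9 -1 8 3 → max 9

7, 9, 9, 9, 9, 9, 5, 5, 9, 9, 9, 9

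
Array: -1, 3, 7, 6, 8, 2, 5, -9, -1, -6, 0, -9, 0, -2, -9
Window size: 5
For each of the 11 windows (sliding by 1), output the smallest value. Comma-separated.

-1, 2, 2, -9, -9, -9, -9, -9, -9, -9, -9

-1 3 7 6 8 → min -1
3 7 6 8 2 → min 2
7 6 8 2 5 → min 2
6 8 2 5 -9 → min -9
8 2 5 -9 -1 → min -9
2 5 -9 -1 -6 → min -9
5 -9 -1 -6 0 → min -9
-9 -1 -6 0 -9 → min -9
-1 -6 0 -9 0 → min -9
-6 0 -9 0 -2 → min -9
0 -9 0 -2 -9 → min -9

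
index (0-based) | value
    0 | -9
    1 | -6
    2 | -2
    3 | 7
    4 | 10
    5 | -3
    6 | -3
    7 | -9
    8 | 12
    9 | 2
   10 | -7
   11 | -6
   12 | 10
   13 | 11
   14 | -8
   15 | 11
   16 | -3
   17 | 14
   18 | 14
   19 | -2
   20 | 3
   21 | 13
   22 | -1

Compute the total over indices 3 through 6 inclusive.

11

Elements at indices 3..6: 7, 10, -3, -3
sum(7, 10, -3, -3) = 11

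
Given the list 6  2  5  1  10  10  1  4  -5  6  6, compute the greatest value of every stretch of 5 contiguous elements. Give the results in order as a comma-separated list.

10, 10, 10, 10, 10, 10, 6

[6, 2, 5, 1, 10] → max 10
[2, 5, 1, 10, 10] → max 10
[5, 1, 10, 10, 1] → max 10
[1, 10, 10, 1, 4] → max 10
[10, 10, 1, 4, -5] → max 10
[10, 1, 4, -5, 6] → max 10
[1, 4, -5, 6, 6] → max 6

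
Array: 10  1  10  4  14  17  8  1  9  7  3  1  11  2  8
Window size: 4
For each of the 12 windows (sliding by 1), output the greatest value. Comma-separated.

10, 14, 17, 17, 17, 17, 9, 9, 9, 11, 11, 11

10 1 10 4 → max 10
1 10 4 14 → max 14
10 4 14 17 → max 17
4 14 17 8 → max 17
14 17 8 1 → max 17
17 8 1 9 → max 17
8 1 9 7 → max 9
1 9 7 3 → max 9
9 7 3 1 → max 9
7 3 1 11 → max 11
3 1 11 2 → max 11
1 11 2 8 → max 11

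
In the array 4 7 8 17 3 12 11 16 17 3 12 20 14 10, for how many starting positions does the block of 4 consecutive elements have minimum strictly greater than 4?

2

4 7 8 17 → min 4
7 8 17 3 → min 3
8 17 3 12 → min 3
17 3 12 11 → min 3
3 12 11 16 → min 3
12 11 16 17 → min 11  > 4 ✓
11 16 17 3 → min 3
16 17 3 12 → min 3
17 3 12 20 → min 3
3 12 20 14 → min 3
12 20 14 10 → min 10  > 4 ✓
2 windows satisfy the condition.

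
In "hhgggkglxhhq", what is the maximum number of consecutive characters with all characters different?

5

[h] len 1
[h] len 1
[h, g] len 2
[g] len 1
[g] len 1
[g, k] len 2
[k, g] len 2
[k, g, l] len 3
[k, g, l, x] len 4
[k, g, l, x, h] len 5
[h] len 1
[h, q] len 2
Longest all-distinct length: 5.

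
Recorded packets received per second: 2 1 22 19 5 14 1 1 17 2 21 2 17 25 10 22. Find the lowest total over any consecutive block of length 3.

16

2 1 22 → sum 25
1 22 19 → sum 42
22 19 5 → sum 46
19 5 14 → sum 38
5 14 1 → sum 20
14 1 1 → sum 16
1 1 17 → sum 19
1 17 2 → sum 20
17 2 21 → sum 40
2 21 2 → sum 25
21 2 17 → sum 40
2 17 25 → sum 44
17 25 10 → sum 52
25 10 22 → sum 57
Lowest of these is 16.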